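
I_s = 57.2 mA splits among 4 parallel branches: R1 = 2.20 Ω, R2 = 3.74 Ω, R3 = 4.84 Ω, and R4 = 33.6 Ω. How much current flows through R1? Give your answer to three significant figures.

I ≈ 27.1 mA

Conductances: ΣG = 1/2.20 + 1/3.74 + 1/4.84 + 1/33.6 = 0.9583 (1/Ω).
Current divider: I(R1) = I_s · G_k/ΣG = 57.2 × (0.4545/0.9583) = 57.2 × 0.4743 = 27.13 mA.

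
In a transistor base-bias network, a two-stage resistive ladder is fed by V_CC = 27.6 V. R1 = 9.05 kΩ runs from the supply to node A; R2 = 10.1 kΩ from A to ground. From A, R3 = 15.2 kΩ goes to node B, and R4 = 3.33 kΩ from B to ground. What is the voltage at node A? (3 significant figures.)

Node A sees R2 in parallel with the series input of stage 2, R3 + R4 = 18.53 kΩ.
Effective lower resistance at A: R2 ‖ 18.53 = 6.537 kΩ.
First divider: V_A = V_CC · 6.537/(9.05 + 6.537) = 11.58 V.

V_A ≈ 11.6 V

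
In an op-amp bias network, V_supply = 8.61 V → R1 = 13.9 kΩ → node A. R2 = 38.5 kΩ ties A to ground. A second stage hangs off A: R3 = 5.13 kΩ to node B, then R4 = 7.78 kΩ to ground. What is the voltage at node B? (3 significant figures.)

Looking into the second stage from A: R3 + R4 = 12.91 kΩ appears in parallel with R2.
R2 ‖ (R3+R4) = 9.668 kΩ.
First divider: V_A = V_supply · 9.668/(13.9 + 9.668) = 3.532 V.
V_B = V_A × 0.6026 = 2.128 V.

V_B ≈ 2.13 V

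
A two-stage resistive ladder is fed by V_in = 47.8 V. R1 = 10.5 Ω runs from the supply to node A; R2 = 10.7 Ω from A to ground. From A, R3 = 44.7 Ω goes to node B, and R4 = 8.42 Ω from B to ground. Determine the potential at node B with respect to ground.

Node A sees R2 in parallel with the series input of stage 2, R3 + R4 = 53.12 Ω.
Effective lower resistance at A: R2 ‖ 53.12 = 8.906 Ω.
First divider: V_A = V_in · 8.906/(10.5 + 8.906) = 21.94 V.
Then the unloaded second divider: V_B = V_A × R4/(R3+R4) = 21.94 × 0.1585 = 3.477 V.

V_B ≈ 3.48 V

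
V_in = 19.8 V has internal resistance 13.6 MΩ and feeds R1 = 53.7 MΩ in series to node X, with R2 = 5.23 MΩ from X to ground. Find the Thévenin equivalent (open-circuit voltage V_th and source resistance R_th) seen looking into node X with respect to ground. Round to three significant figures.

V_th ≈ 1.43 V, R_th ≈ 4.85 MΩ

R1' = 13.6 + 53.7 = 67.30 MΩ (source resistance + R1).
Open-circuit (no load on X): V_th = V_in · R2/(R1' + R2) = 19.8 × 5.23/(67.30 + 5.23) = 1.428 V.
Zeroing V_in shorts the top of R1' to ground, so R_th = R1' ‖ R2 = 4.853 MΩ.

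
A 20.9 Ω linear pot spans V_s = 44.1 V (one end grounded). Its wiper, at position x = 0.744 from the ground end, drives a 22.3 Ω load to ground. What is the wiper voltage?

Lower segment x·R_p = 15.55 Ω; upper segment (1−x)·R_p = 5.350 Ω.
Lower segment in parallel with the load: 15.55 ‖ 22.3 = 9.161 Ω.
Then V_out = V_s · 9.161/(5.350 + 9.161) = 27.84 V.

V_out ≈ 27.8 V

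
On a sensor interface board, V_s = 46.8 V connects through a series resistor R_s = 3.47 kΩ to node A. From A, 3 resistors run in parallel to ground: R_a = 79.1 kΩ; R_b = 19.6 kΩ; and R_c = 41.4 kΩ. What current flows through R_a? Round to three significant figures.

I ≈ 0.453 mA

Parallel bank: R_p = 1/(1/79.1 + 1/19.6 + 1/41.4) = 11.39 kΩ.
V_A by voltage divider: V_A = 46.8 × 11.39/(3.47 + 11.39) = 35.87 V.
I(R_a) = V_A / R_a = 35.87/79.1 = 0.4535 mA.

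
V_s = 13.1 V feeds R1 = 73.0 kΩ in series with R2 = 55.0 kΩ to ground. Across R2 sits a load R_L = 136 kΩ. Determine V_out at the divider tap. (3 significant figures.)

First combine the lower leg with the load: R2 ‖ R_L = 39.16 kΩ.
Voltage divider with the loaded lower leg: V_out = 13.1 × 39.16/(73.0 + 39.16) = 13.1 × 0.3492 = 4.574 V.
(Unloaded it would be 5.63 V; the load pulls it down.)

V_out ≈ 4.57 V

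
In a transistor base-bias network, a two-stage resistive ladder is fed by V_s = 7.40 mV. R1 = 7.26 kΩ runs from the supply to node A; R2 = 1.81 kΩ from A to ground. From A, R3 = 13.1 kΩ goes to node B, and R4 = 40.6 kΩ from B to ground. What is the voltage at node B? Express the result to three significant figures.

The second stage (R3 + R4 = 53.70 kΩ) loads node A in parallel with R2.
R2 ‖ (R3+R4) = 1.751 kΩ.
So V_A = 7.40 × 0.1943 = 1.438 mV.
V_B = V_A × 0.7561 = 1.087 mV.

V_B ≈ 1.09 mV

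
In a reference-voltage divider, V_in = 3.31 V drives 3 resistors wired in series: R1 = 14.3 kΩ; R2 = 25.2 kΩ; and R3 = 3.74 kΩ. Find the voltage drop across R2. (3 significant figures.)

V ≈ 1.93 V

Series total: ΣR = 14.3 + 25.2 + 3.74 = 43.24 kΩ.
V = V_in · R/ΣR = 3.31 × 0.5828 = 1.929 V.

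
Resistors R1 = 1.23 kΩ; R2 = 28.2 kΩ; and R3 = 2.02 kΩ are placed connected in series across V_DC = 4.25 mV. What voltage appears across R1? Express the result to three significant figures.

V ≈ 0.166 mV

Series total: ΣR = 1.23 + 28.2 + 2.02 = 31.45 kΩ.
Voltage divider: V = V_DC · (1.230 / 31.45) = 4.25 × 0.03911 = 0.1662 mV.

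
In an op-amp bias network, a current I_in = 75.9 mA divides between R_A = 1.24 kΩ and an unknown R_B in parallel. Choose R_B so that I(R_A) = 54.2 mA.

In a two-way split, I_A/I_in = R_B/(R_A + R_B).
54.2/75.9 = R_B/(R_A + R_B) → R_B = R_A · (0.7141)/(1 − 0.7141) = 1.24 × 2.498 = 3.097 kΩ.

R_B ≈ 3.10 kΩ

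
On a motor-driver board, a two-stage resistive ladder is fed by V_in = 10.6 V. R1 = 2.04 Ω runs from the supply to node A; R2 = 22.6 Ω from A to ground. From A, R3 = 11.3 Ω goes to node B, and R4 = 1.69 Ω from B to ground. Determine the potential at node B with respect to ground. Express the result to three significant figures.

V_B ≈ 1.11 V

Looking into the second stage from A: R3 + R4 = 12.99 Ω appears in parallel with R2.
R2 ‖ (R3+R4) = 8.249 Ω.
So V_A = 10.6 × 0.8017 = 8.498 V.
Then the unloaded second divider: V_B = V_A × R4/(R3+R4) = 8.498 × 0.1301 = 1.106 V.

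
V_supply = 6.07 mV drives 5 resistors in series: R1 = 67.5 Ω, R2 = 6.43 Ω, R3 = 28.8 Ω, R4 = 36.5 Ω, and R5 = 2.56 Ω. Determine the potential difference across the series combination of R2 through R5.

Total series resistance ΣR = 67.5 + 6.43 + 28.8 + 36.5 + 2.56 = 141.8 Ω.
R_{R2..R5} = 6.43 + 28.8 + 36.5 + 2.56 = 74.29 Ω.
By the voltage-divider rule, V = 6.07 × 74.29/141.8 = 3.180 mV.

V ≈ 3.18 mV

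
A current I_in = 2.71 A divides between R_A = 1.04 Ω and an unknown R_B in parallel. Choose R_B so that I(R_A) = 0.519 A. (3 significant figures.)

R_B ≈ 0.246 Ω

In a two-way split, I_A/I_in = R_B/(R_A + R_B).
With f = 0.1915, R_B = R_A · f/(1−f) = 1.04 × 0.2369 = 0.2464 Ω.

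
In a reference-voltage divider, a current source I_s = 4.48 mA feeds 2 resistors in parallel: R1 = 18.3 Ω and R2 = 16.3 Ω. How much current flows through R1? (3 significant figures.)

I ≈ 2.11 mA

Two-branch current divider: I_k = I_s · R_other/(R_1 + R_2).
So I = 4.48 × 16.3/34.60 = 2.111 mA.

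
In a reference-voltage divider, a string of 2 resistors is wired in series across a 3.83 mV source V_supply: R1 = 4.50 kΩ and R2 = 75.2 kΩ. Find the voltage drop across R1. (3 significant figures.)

Total series resistance ΣR = 4.50 + 75.2 = 79.70 kΩ.
By the voltage-divider rule, V = 3.83 × 4.500/79.70 = 0.2162 mV.

V ≈ 0.216 mV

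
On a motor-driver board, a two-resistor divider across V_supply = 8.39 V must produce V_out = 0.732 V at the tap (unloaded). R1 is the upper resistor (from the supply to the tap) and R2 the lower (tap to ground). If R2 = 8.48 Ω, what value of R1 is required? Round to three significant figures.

R1 ≈ 88.7 Ω

The divider ratio is R2/(R1+R2) = 0.732/8.39 = 0.08725.
R1 = R2·(1/k − 1) = 8.48 × 10.46 = 88.72 Ω.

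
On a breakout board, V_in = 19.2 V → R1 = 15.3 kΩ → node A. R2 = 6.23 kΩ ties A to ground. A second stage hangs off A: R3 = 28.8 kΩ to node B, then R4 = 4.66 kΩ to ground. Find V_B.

Looking into the second stage from A: R3 + R4 = 33.46 kΩ appears in parallel with R2.
Effective lower resistance at A: R2 ‖ 33.46 = 5.252 kΩ.
So V_A = 19.2 × 0.2556 = 4.907 V.
Stage 2 is unloaded, so V_B = V_A · R4/(R3+R4) = 4.907 × 4.66/33.46 = 0.6833 V.

V_B ≈ 0.683 V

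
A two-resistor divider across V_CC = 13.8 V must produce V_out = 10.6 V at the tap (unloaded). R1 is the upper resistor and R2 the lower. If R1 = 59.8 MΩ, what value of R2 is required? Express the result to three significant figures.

R2 ≈ 198 MΩ

V_out/V_CC = R2/(R1+R2) = 0.7681.
R2 = R1 · 0.7681/(1 − 0.7681) = 198.1 MΩ.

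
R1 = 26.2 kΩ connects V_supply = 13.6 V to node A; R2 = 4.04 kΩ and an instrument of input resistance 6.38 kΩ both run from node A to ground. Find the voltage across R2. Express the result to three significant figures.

V_out ≈ 1.17 V

The load sits in parallel with R2, giving an effective lower resistance R2' = R2·R_L/(R2+R_L) = 2.474 kΩ.
Now apply the divider: V_out = 13.6 × 0.08627 = 1.173 V.
(Unloaded it would be 1.82 V; the load pulls it down.)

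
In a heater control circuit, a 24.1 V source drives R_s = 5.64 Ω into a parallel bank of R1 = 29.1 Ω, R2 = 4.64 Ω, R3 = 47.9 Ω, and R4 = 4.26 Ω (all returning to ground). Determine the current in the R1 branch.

I ≈ 0.215 A

Equivalent of the parallel group: R_p = 1.978 Ω.
Node voltage V_A = V_s · R_p/(R_s + R_p) = 24.1 × 0.2597 = 6.258 V.
I(R1) = V_A / R1 = 6.258/29.1 = 0.2151 A.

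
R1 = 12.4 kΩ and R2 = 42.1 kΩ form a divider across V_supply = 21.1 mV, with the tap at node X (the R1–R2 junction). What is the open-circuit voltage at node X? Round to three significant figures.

V_th ≈ 16.3 mV

V_th is the unloaded tap voltage: V_supply · R2/(R1+R2) = 21.1 × 0.7725 = 16.30 mV.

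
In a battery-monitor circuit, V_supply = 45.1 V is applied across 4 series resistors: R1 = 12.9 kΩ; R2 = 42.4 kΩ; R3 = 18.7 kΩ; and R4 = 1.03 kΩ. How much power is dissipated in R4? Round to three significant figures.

The common current is I = 45.1/75.03 = 0.6011 mA.
P(R4) = I²·R4 = (0.6011)² × 1.03 = 0.3722 mW.

P ≈ 0.372 mW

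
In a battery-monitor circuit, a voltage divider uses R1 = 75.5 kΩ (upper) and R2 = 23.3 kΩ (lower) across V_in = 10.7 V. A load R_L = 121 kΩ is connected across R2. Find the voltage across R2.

R2 ‖ R_L = (23.3 × 121)/(23.3 + 121) = 19.54 kΩ.
Then V_out = V_in · R2'/(R1 + R2') = 10.7 × 19.54/95.04 = 2.200 V.
(Unloaded it would be 2.52 V; the load pulls it down.)

V_out ≈ 2.20 V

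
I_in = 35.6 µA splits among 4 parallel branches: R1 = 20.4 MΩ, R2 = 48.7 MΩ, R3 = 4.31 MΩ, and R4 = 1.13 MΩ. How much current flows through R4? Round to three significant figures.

I ≈ 26.6 µA

Conductances: ΣG = 1/20.4 + 1/48.7 + 1/4.31 + 1/1.13 = 1.187 (1/MΩ).
By the current-divider rule, I = I_in · G_k/ΣG = 35.6 × 0.7458 = 26.55 µA.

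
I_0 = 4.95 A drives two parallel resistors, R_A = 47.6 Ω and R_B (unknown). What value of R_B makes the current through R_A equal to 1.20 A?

R_B ≈ 15.2 Ω

In a two-way split, I_A/I_0 = R_B/(R_A + R_B).
1.20/4.95 = R_B/(R_A + R_B) → R_B = R_A · (0.2424)/(1 − 0.2424) = 47.6 × 0.3200 = 15.23 Ω.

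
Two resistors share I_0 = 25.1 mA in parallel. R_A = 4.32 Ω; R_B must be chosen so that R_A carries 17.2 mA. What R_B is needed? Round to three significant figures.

R_B ≈ 9.41 Ω

The fraction through R_A equals R_B/(R_A+R_B).
17.2/25.1 = R_B/(R_A + R_B) → R_B = R_A · (0.6853)/(1 − 0.6853) = 4.32 × 2.177 = 9.406 Ω.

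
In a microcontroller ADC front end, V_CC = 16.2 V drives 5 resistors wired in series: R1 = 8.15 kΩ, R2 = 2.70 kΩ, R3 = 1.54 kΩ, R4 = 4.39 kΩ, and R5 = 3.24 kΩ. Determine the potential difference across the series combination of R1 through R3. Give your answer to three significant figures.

Total series resistance ΣR = 8.15 + 2.70 + 1.54 + 4.39 + 3.24 = 20.02 kΩ.
R_{R1..R3} = 8.15 + 2.70 + 1.54 = 12.39 kΩ.
By the voltage-divider rule, V = 16.2 × 12.39/20.02 = 10.03 V.

V ≈ 10.0 V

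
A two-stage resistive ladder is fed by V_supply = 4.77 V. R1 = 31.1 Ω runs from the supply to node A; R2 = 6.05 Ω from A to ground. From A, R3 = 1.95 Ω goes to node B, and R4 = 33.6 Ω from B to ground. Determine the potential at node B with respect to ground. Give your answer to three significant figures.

V_B ≈ 0.643 V

Node A sees R2 in parallel with the series input of stage 2, R3 + R4 = 35.55 Ω.
Effective lower resistance at A: R2 ‖ 35.55 = 5.170 Ω.
V_A = 4.77 × 5.170/(31.1 + 5.170) = 0.6799 V.
Then the unloaded second divider: V_B = V_A × R4/(R3+R4) = 0.6799 × 0.9451 = 0.6426 V.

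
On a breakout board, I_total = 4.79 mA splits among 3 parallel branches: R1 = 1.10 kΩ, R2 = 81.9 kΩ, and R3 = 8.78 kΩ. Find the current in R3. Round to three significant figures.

Conductances: ΣG = 1/1.10 + 1/81.9 + 1/8.78 = 1.035 (1/kΩ).
R3 takes the fraction G_k/ΣG = 0.1139/1.035 = 0.1100, so I = 4.79 × 0.1100 = 0.5270 mA.

I ≈ 0.527 mA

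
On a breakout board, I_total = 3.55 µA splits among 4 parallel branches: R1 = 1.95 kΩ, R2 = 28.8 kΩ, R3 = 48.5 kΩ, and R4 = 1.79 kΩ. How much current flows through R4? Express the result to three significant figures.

I ≈ 1.76 µA

ΣG = 1/1.95 + 1/28.8 + 1/48.5 + 1/1.79 = 1.127.
Current divider: I(R4) = I_total · G_k/ΣG = 3.55 × (0.5587/1.127) = 3.55 × 0.4958 = 1.760 µA.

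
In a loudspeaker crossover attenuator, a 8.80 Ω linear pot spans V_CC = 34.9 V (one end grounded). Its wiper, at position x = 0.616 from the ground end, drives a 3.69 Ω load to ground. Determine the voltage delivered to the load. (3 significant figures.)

Split the track: R_lower = x·R_p = 5.421 Ω, R_upper = (1−x)·R_p = 3.379 Ω.
(x·R_p) ‖ R_L = 2.195 Ω.
Then V_out = V_CC · 2.195/(3.379 + 2.195) = 13.74 V.

V_out ≈ 13.7 V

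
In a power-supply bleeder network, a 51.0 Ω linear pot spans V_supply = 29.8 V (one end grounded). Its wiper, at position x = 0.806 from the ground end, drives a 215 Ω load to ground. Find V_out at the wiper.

V_out ≈ 23.2 V

Split the track: R_lower = x·R_p = 41.11 Ω, R_upper = (1−x)·R_p = 9.894 Ω.
(x·R_p) ‖ R_L = 34.51 Ω.
Loaded-divider output: V_out = 29.8 × 0.7772 = 23.16 V.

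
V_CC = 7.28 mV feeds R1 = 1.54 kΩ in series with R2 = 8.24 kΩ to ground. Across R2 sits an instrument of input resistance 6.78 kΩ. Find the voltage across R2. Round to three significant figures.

First combine the lower leg with the load: R2 ‖ R_L = 3.720 kΩ.
Voltage divider with the loaded lower leg: V_out = 7.28 × 3.720/(1.54 + 3.720) = 7.28 × 0.7072 = 5.148 mV.

V_out ≈ 5.15 mV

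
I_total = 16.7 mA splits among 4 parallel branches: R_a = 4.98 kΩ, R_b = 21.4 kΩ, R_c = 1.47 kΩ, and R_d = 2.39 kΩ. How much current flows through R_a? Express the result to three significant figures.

Total conductance ΣG = 1/4.98 + 1/21.4 + 1/1.47 + 1/2.39 = 1.346 (units of 1/kΩ).
R_a takes the fraction G_k/ΣG = 0.2008/1.346 = 0.1492, so I = 16.7 × 0.1492 = 2.491 mA.

I ≈ 2.49 mA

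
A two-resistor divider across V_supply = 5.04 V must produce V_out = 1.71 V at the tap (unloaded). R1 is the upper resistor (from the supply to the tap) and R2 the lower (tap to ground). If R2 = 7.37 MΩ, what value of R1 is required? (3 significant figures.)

R1 ≈ 14.4 MΩ

The divider ratio is R2/(R1+R2) = 1.71/5.04 = 0.3393.
R1 = R2·(1/k − 1) = 7.37 × 1.947 = 14.35 MΩ.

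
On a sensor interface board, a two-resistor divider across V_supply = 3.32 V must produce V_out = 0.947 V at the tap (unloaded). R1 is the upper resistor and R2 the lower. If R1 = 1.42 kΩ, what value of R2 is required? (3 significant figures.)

R2 ≈ 0.567 kΩ

The divider ratio is R2/(R1+R2) = 0.947/3.32 = 0.2852.
Rearranging, R2 = R1·k/(1−k) = 1.42 × 0.3991 = 0.5667 kΩ.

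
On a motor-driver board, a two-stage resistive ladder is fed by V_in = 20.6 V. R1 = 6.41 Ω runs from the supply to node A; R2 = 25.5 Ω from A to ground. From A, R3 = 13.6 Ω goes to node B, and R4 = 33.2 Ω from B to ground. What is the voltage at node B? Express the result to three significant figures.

V_B ≈ 10.5 V

Node A sees R2 in parallel with the series input of stage 2, R3 + R4 = 46.80 Ω.
R2 ‖ (R3+R4) = 16.51 Ω.
V_A = 20.6 × 16.51/(6.41 + 16.51) = 14.84 V.
Then the unloaded second divider: V_B = V_A × R4/(R3+R4) = 14.84 × 0.7094 = 10.53 V.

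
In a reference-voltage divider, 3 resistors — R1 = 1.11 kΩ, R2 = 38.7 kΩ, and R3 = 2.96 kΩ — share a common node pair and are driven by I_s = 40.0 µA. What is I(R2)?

ΣG = 1/1.11 + 1/38.7 + 1/2.96 = 1.265.
R2 takes the fraction G_k/ΣG = 0.02584/1.265 = 0.02043, so I = 40.0 × 0.02043 = 0.8173 µA.

I ≈ 0.817 µA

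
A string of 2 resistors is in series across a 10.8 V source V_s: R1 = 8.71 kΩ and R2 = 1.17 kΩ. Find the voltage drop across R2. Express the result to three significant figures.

V ≈ 1.28 V

Series total: ΣR = 8.71 + 1.17 = 9.880 kΩ.
Voltage divider: V = V_s · (1.170 / 9.880) = 10.8 × 0.1184 = 1.279 V.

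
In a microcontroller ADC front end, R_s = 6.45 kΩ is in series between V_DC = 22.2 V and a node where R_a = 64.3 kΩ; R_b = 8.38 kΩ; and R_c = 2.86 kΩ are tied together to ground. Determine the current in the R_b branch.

I ≈ 0.642 mA

Combine the parallel branches: R_p = (1/64.3 + 1/8.38 + 1/2.86)⁻¹ = 2.064 kΩ.
Node voltage V_A = V_DC · R_p/(R_s + R_p) = 22.2 × 0.2424 = 5.381 V.
Branch current I = V_A/R_b = 5.381/8.38 = 0.6422 mA.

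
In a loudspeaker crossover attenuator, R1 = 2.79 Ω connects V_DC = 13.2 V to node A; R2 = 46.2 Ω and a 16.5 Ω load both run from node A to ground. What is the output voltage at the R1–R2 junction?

The load sits in parallel with R2, giving an effective lower resistance R2' = R2·R_L/(R2+R_L) = 12.16 Ω.
Then V_out = V_DC · R2'/(R1 + R2') = 13.2 × 12.16/14.95 = 10.74 V.
(Unloaded it would be 12.4 V; the load pulls it down.)

V_out ≈ 10.7 V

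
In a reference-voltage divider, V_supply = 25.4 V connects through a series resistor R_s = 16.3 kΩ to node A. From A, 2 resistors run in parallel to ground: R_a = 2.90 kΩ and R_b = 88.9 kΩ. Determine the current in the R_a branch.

Combine the parallel branches: R_p = (1/2.90 + 1/88.9)⁻¹ = 2.808 kΩ.
V_A by voltage divider: V_A = 25.4 × 2.808/(16.3 + 2.808) = 3.733 V.
Branch current I = V_A/R_a = 3.733/2.90 = 1.287 mA.
(Check via current divider: I_total = 1.329 mA; share G_k/ΣG = 0.9684 → same result.)

I ≈ 1.29 mA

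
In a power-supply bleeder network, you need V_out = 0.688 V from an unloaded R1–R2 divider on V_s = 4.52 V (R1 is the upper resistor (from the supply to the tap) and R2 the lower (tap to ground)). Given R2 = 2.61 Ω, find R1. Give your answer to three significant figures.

R1 ≈ 14.5 Ω

Required fraction k = V_out/V_s = 0.1522.
So R1 = R2 · (V_s/V_out − 1) = 2.61 × (4.52/0.688 − 1) = 2.61 × 5.570 = 14.54 Ω.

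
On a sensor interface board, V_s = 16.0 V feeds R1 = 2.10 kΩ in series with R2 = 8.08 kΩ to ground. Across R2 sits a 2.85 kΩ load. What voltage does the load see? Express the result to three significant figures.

First combine the lower leg with the load: R2 ‖ R_L = 2.107 kΩ.
Now apply the divider: V_out = 16.0 × 0.5008 = 8.013 V.
(Unloaded it would be 12.7 V; the load pulls it down.)

V_out ≈ 8.01 V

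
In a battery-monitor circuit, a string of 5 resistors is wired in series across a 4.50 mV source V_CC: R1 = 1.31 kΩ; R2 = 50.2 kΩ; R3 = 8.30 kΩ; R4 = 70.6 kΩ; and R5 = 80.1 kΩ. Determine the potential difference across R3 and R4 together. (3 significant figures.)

Series total: ΣR = 1.31 + 50.2 + 8.30 + 70.6 + 80.1 = 210.5 kΩ.
R_{R3..R4} = 8.30 + 70.6 = 78.90 kΩ.
V = V_CC · R/ΣR = 4.50 × 0.3748 = 1.687 mV.

V ≈ 1.69 mV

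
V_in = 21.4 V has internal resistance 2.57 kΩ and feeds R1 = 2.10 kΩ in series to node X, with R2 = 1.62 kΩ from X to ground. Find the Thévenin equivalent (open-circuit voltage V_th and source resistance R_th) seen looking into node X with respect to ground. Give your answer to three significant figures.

R1' = 2.57 + 2.10 = 4.670 kΩ (source resistance + R1).
Open-circuit (no load on X): V_th = V_in · R2/(R1' + R2) = 21.4 × 1.62/(4.670 + 1.62) = 5.512 V.
Zeroing V_in shorts the top of R1' to ground, so R_th = R1' ‖ R2 = 1.203 kΩ.

V_th ≈ 5.51 V, R_th ≈ 1.20 kΩ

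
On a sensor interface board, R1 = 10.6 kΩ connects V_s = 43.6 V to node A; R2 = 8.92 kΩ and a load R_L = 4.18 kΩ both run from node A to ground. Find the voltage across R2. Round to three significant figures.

R2 ‖ R_L = (8.92 × 4.18)/(8.92 + 4.18) = 2.846 kΩ.
Now apply the divider: V_out = 43.6 × 0.2117 = 9.229 V.

V_out ≈ 9.23 V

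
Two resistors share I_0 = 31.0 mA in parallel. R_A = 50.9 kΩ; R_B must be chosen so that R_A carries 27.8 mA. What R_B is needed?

Two-branch current divider: I_A = I_0 · R_B/(R_A + R_B).
With f = 0.8968, R_B = R_A · f/(1−f) = 50.9 × 8.688 = 442.2 kΩ.

R_B ≈ 442 kΩ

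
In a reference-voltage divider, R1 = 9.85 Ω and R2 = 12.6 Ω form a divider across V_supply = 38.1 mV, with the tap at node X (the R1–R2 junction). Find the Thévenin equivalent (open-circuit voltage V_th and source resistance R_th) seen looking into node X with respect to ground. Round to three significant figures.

Open-circuit (no load on X): V_th = V_supply · R2/(R1 + R2) = 38.1 × 12.6/(9.850 + 12.6) = 21.38 mV.
Looking into X with the source shorted: R_th = R1·R2/(R1+R2) = 9.850 × 12.6/22.45 = 5.528 Ω.

V_th ≈ 21.4 mV, R_th ≈ 5.53 Ω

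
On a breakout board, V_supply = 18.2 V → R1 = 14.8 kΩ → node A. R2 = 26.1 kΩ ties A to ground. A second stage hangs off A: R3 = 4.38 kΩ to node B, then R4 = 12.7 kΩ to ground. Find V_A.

V_A ≈ 7.48 V

Node A sees R2 in parallel with the series input of stage 2, R3 + R4 = 17.08 kΩ.
Effective lower resistance at A: R2 ‖ 17.08 = 10.32 kΩ.
V_A = 18.2 × 10.32/(14.8 + 10.32) = 7.479 V.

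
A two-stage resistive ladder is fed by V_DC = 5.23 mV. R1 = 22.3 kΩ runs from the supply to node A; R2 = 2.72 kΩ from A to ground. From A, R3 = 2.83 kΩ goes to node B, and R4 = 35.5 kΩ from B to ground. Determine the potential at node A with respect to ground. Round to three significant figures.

V_A ≈ 0.535 mV

The second stage (R3 + R4 = 38.33 kΩ) loads node A in parallel with R2.
Effective lower resistance at A: R2 ‖ 38.33 = 2.540 kΩ.
So V_A = 5.23 × 0.1022 = 0.5347 mV.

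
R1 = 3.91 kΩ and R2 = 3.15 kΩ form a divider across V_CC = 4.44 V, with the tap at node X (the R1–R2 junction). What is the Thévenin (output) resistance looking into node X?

R_th ≈ 1.74 kΩ

With V_CC suppressed (replaced by a short), R_th = R1 ‖ R2 = (3.910 × 3.15)/(3.910 + 3.15) = 1.745 kΩ.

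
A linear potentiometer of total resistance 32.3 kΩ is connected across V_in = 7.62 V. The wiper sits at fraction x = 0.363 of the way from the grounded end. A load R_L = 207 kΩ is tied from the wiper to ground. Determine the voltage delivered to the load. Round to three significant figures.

Lower segment x·R_p = 11.72 kΩ; upper segment (1−x)·R_p = 20.58 kΩ.
(x·R_p) ‖ R_L = 11.10 kΩ.
Loaded-divider output: V_out = 7.62 × 0.3504 = 2.670 V.

V_out ≈ 2.67 V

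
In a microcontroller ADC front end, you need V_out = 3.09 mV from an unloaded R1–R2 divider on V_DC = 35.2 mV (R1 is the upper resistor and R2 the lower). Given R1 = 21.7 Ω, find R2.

R2 ≈ 2.09 Ω

The divider ratio is R2/(R1+R2) = 3.09/35.2 = 0.08778.
So R2 = R1 · V_out/(V_DC − V_out) = 21.7 × 3.09/(35.2 − 3.09) = 21.7 × 0.09623 = 2.088 Ω.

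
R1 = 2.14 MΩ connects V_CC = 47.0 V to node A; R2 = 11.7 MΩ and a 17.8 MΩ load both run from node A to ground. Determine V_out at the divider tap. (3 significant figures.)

R2 ‖ R_L = (11.7 × 17.8)/(11.7 + 17.8) = 7.060 MΩ.
Voltage divider with the loaded lower leg: V_out = 47.0 × 7.060/(2.14 + 7.060) = 47.0 × 0.7674 = 36.07 V.
(Unloaded it would be 39.7 V; the load pulls it down.)

V_out ≈ 36.1 V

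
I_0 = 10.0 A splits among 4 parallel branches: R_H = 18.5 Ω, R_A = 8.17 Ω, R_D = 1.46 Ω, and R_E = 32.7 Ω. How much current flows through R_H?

Total conductance ΣG = 1/18.5 + 1/8.17 + 1/1.46 + 1/32.7 = 0.8920 (units of 1/Ω).
R_H takes the fraction G_k/ΣG = 0.05405/0.8920 = 0.06060, so I = 10.0 × 0.06060 = 0.6060 A.

I ≈ 0.606 A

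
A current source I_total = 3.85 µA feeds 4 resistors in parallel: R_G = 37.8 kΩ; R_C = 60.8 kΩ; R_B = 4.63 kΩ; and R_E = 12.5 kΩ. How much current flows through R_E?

Total conductance ΣG = 1/37.8 + 1/60.8 + 1/4.63 + 1/12.5 = 0.3389 (units of 1/kΩ).
R_E takes the fraction G_k/ΣG = 0.08000/0.3389 = 0.2361, so I = 3.85 × 0.2361 = 0.9089 µA.

I ≈ 0.909 µA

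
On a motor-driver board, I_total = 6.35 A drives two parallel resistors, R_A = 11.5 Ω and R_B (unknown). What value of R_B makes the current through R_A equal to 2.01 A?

In a two-way split, I_A/I_total = R_B/(R_A + R_B).
With f = 0.3165, R_B = R_A · f/(1−f) = 11.5 × 0.4631 = 5.326 Ω.

R_B ≈ 5.33 Ω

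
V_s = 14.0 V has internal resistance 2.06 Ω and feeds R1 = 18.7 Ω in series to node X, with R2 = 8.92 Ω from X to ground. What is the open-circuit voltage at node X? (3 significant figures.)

R1' = 2.06 + 18.7 = 20.76 Ω (source resistance + R1).
With X open, the divider is unloaded: V_th = 14.0 × 8.92/29.68 = 4.208 V.

V_th ≈ 4.21 V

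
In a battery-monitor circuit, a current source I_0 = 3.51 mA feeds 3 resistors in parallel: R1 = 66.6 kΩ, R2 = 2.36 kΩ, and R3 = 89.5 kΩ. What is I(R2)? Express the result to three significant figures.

I ≈ 3.31 mA

ΣG = 1/66.6 + 1/2.36 + 1/89.5 = 0.4499.
By the current-divider rule, I = I_0 · G_k/ΣG = 3.51 × 0.9418 = 3.306 mA.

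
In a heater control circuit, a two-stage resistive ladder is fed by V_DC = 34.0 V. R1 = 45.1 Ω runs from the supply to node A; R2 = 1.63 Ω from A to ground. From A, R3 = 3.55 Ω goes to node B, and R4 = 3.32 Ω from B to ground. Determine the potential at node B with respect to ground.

V_B ≈ 0.466 V

Looking into the second stage from A: R3 + R4 = 6.870 Ω appears in parallel with R2.
R2 ‖ (R3+R4) = 1.317 Ω.
So V_A = 34.0 × 0.02838 = 0.9650 V.
V_B = V_A × 0.4833 = 0.4663 V.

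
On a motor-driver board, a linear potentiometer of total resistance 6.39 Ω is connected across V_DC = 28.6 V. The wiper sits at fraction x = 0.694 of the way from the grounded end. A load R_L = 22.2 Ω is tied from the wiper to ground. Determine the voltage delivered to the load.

V_out ≈ 18.7 V

The pot divides into 1.955 Ω above the wiper and 4.435 Ω below.
Lower segment in parallel with the load: 4.435 ‖ 22.2 = 3.696 Ω.
V_out = 28.6 × 3.696/(1.955 + 3.696) = 18.71 V.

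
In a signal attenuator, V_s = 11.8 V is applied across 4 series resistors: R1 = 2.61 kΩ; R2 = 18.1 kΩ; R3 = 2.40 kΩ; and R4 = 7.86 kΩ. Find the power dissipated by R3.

The common current is I = 11.8/30.97 = 0.3810 mA.
P(R3) = I²·R3 = (0.3810)² × 2.40 = 0.3484 mW.

P ≈ 0.348 mW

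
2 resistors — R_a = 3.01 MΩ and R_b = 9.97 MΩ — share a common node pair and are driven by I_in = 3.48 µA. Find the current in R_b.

Two-branch current divider: I_k = I_in · R_other/(R_1 + R_2).
So I = 3.48 × 3.01/12.98 = 0.8070 µA.

I ≈ 0.807 µA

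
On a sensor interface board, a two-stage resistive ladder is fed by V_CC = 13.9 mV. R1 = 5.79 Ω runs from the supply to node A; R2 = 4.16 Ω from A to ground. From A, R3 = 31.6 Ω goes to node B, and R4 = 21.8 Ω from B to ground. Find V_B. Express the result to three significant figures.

Looking into the second stage from A: R3 + R4 = 53.40 Ω appears in parallel with R2.
R2 ‖ (R3+R4) = 3.859 Ω.
First divider: V_A = V_CC · 3.859/(5.79 + 3.859) = 5.559 mV.
V_B = V_A × 0.4082 = 2.270 mV.

V_B ≈ 2.27 mV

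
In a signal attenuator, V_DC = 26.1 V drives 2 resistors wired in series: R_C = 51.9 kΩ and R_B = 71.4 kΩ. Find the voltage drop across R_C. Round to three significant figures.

ΣR = 51.9 + 71.4 = 123.3 kΩ.
Voltage divider: V = V_DC · (51.90 / 123.3) = 26.1 × 0.4209 = 10.99 V.

V ≈ 11.0 V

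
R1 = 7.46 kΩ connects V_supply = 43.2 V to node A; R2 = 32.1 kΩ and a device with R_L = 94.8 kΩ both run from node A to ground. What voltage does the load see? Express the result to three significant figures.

V_out ≈ 32.9 V

First combine the lower leg with the load: R2 ‖ R_L = 23.98 kΩ.
Now apply the divider: V_out = 43.2 × 0.7627 = 32.95 V.
(Unloaded it would be 35.1 V; the load pulls it down.)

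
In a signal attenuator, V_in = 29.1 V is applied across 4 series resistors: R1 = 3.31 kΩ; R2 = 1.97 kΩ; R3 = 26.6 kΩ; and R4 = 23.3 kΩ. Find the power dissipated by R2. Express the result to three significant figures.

ΣR = 55.18 kΩ → I = 29.1/55.18 = 0.5274 mA.
V(R2) = I·R = 1.039 V; P = V·I = 1.039 × 0.5274 = 0.5479 mW.

P ≈ 0.548 mW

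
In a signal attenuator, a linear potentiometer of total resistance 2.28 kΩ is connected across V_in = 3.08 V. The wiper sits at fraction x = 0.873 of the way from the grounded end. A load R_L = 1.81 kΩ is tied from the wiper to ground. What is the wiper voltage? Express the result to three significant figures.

V_out ≈ 2.36 V

Split the track: R_lower = x·R_p = 1.990 kΩ, R_upper = (1−x)·R_p = 0.2896 kΩ.
(x·R_p) ‖ R_L = 0.9480 kΩ.
Then V_out = V_in · 0.9480/(0.2896 + 0.9480) = 2.359 V.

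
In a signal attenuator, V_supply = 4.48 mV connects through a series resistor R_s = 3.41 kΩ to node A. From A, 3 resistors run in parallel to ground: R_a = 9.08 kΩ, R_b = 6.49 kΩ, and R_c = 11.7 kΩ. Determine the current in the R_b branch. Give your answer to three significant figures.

I ≈ 0.315 µA

Parallel bank: R_p = 1/(1/9.08 + 1/6.49 + 1/11.7) = 2.860 kΩ.
V_A by voltage divider: V_A = 4.48 × 2.860/(3.41 + 2.860) = 2.043 mV.
I(R_b) = V_A / R_b = 2.043/6.49 = 0.3149 µA.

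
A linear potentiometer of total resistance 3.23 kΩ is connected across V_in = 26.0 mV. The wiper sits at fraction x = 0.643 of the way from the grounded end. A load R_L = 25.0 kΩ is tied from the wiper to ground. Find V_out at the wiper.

V_out ≈ 16.2 mV

Split the track: R_lower = x·R_p = 2.077 kΩ, R_upper = (1−x)·R_p = 1.153 kΩ.
(x·R_p) ‖ R_L = 1.918 kΩ.
Then V_out = V_in · 1.918/(1.153 + 1.918) = 16.24 mV.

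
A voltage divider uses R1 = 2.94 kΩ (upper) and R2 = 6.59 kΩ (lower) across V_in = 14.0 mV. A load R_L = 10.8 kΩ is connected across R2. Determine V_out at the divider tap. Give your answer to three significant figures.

V_out ≈ 8.15 mV

R2 ‖ R_L = (6.59 × 10.8)/(6.59 + 10.8) = 4.093 kΩ.
Now apply the divider: V_out = 14.0 × 0.5820 = 8.147 mV.
(Unloaded it would be 9.68 mV; the load pulls it down.)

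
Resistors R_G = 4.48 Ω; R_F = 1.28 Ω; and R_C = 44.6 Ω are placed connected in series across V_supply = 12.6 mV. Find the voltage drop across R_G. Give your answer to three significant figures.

Total series resistance ΣR = 4.48 + 1.28 + 44.6 = 50.36 Ω.
V = V_supply · R/ΣR = 12.6 × 0.08896 = 1.121 mV.

V ≈ 1.12 mV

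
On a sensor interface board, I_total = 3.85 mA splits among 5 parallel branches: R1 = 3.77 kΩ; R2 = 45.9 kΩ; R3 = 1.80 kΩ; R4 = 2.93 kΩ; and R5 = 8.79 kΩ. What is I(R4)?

I ≈ 1.01 mA

ΣG = 1/3.77 + 1/45.9 + 1/1.80 + 1/2.93 + 1/8.79 = 1.298.
Current divider: I(R4) = I_total · G_k/ΣG = 3.85 × (0.3413/1.298) = 3.85 × 0.2630 = 1.013 mA.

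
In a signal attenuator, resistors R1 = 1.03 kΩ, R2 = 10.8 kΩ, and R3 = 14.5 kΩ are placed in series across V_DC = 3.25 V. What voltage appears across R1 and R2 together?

V ≈ 1.46 V

Series total: ΣR = 1.03 + 10.8 + 14.5 = 26.33 kΩ.
R_{R1..R2} = 1.03 + 10.8 = 11.83 kΩ.
V = V_DC · R/ΣR = 3.25 × 0.4493 = 1.460 V.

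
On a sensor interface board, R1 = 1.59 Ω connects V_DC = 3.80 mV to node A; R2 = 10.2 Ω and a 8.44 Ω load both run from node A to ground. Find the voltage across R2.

V_out ≈ 2.83 mV

First combine the lower leg with the load: R2 ‖ R_L = 4.618 Ω.
Voltage divider with the loaded lower leg: V_out = 3.80 × 4.618/(1.59 + 4.618) = 3.80 × 0.7439 = 2.827 mV.
(Unloaded it would be 3.29 mV; the load pulls it down.)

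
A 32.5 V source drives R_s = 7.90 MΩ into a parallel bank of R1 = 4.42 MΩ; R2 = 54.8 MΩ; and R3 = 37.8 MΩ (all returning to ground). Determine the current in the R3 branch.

Combine the parallel branches: R_p = (1/4.42 + 1/54.8 + 1/37.8)⁻¹ = 3.691 MΩ.
V_A = 32.5 × 3.691/11.59 = 10.35 V.
I(R3) = V_A / R3 = 10.35/37.8 = 0.2738 µA.
(Check via current divider: I_total = 2.804 µA; share G_k/ΣG = 0.09764 → same result.)

I ≈ 0.274 µA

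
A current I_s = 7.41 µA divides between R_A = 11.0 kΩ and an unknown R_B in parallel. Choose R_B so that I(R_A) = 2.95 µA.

R_B ≈ 7.28 kΩ

The fraction through R_A equals R_B/(R_A+R_B).
With f = 0.3981, R_B = R_A · f/(1−f) = 11.0 × 0.6614 = 7.276 kΩ.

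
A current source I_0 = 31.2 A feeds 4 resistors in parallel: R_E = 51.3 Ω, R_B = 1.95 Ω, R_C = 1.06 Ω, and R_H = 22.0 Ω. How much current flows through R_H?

I ≈ 0.932 A

ΣG = 1/51.3 + 1/1.95 + 1/1.06 + 1/22.0 = 1.521.
Current divider: I(R_H) = I_0 · G_k/ΣG = 31.2 × (0.04545/1.521) = 31.2 × 0.02988 = 0.9323 A.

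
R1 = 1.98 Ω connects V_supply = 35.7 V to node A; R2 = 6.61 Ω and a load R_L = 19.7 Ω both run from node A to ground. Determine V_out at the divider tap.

V_out ≈ 25.5 V

First combine the lower leg with the load: R2 ‖ R_L = 4.949 Ω.
Voltage divider with the loaded lower leg: V_out = 35.7 × 4.949/(1.98 + 4.949) = 35.7 × 0.7143 = 25.50 V.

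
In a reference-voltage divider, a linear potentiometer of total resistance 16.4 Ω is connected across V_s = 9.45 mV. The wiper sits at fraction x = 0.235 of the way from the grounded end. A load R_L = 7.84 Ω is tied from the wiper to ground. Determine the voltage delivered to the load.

V_out ≈ 1.61 mV

Split the track: R_lower = x·R_p = 3.854 Ω, R_upper = (1−x)·R_p = 12.55 Ω.
(x·R_p) ‖ R_L = 2.584 Ω.
Loaded-divider output: V_out = 9.45 × 0.1708 = 1.614 mV.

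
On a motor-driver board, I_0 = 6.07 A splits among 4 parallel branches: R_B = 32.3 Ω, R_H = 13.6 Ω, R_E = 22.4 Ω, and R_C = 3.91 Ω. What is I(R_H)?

Conductances: ΣG = 1/32.3 + 1/13.6 + 1/22.4 + 1/3.91 = 0.4049 (1/Ω).
By the current-divider rule, I = I_0 · G_k/ΣG = 6.07 × 0.1816 = 1.102 A.

I ≈ 1.10 A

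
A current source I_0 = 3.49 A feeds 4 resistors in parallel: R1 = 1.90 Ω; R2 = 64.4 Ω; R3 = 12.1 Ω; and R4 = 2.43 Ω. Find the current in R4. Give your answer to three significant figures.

Conductances: ΣG = 1/1.90 + 1/64.4 + 1/12.1 + 1/2.43 = 1.036 (1/Ω).
Current divider: I(R4) = I_0 · G_k/ΣG = 3.49 × (0.4115/1.036) = 3.49 × 0.3972 = 1.386 A.

I ≈ 1.39 A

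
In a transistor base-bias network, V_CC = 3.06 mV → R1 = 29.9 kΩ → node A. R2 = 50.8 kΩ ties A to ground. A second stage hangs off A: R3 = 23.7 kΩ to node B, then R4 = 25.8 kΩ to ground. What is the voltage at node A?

Looking into the second stage from A: R3 + R4 = 49.50 kΩ appears in parallel with R2.
Effective lower resistance at A: R2 ‖ 49.50 = 25.07 kΩ.
V_A = 3.06 × 25.07/(29.9 + 25.07) = 1.396 mV.

V_A ≈ 1.40 mV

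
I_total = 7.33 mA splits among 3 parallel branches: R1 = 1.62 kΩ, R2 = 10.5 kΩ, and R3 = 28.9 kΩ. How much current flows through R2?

Conductances: ΣG = 1/1.62 + 1/10.5 + 1/28.9 = 0.7471 (1/kΩ).
By the current-divider rule, I = I_total · G_k/ΣG = 7.33 × 0.1275 = 0.9344 mA.

I ≈ 0.934 mA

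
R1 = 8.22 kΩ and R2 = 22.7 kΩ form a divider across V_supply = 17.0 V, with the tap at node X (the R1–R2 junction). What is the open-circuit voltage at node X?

V_th ≈ 12.5 V

With X open, the divider is unloaded: V_th = 17.0 × 22.7/30.92 = 12.48 V.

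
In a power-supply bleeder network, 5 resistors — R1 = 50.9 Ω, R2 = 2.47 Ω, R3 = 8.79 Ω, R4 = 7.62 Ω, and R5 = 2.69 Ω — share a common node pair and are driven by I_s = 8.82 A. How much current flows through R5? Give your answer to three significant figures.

I ≈ 3.15 A

Conductances: ΣG = 1/50.9 + 1/2.47 + 1/8.79 + 1/7.62 + 1/2.69 = 1.041 (1/Ω).
R5 takes the fraction G_k/ΣG = 0.3717/1.041 = 0.3570, so I = 8.82 × 0.3570 = 3.149 A.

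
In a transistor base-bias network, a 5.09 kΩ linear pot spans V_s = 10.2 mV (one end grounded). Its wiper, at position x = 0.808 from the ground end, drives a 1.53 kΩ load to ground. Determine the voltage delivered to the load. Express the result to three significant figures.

The pot divides into 0.9773 kΩ above the wiper and 4.113 kΩ below.
Lower segment in parallel with the load: 4.113 ‖ 1.53 = 1.115 kΩ.
V_out = 10.2 × 1.115/(0.9773 + 1.115) = 5.436 mV.

V_out ≈ 5.44 mV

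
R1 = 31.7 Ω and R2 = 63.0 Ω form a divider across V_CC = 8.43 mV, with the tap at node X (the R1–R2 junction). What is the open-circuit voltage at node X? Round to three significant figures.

V_th is the unloaded tap voltage: V_CC · R2/(R1+R2) = 8.43 × 0.6653 = 5.608 mV.

V_th ≈ 5.61 mV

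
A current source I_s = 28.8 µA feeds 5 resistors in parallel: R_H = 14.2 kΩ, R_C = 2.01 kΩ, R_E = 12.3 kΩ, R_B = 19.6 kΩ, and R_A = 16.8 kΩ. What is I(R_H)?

I ≈ 2.67 µA

Total conductance ΣG = 1/14.2 + 1/2.01 + 1/12.3 + 1/19.6 + 1/16.8 = 0.7598 (units of 1/kΩ).
R_H takes the fraction G_k/ΣG = 0.07042/0.7598 = 0.09269, so I = 28.8 × 0.09269 = 2.669 µA.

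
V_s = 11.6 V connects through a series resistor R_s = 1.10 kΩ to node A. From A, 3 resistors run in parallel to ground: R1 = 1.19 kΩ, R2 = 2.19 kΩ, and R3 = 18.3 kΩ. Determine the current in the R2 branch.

Parallel bank: R_p = 1/(1/1.19 + 1/2.19 + 1/18.3) = 0.7399 kΩ.
Node voltage V_A = V_s · R_p/(R_s + R_p) = 11.6 × 0.4021 = 4.665 V.
I(R2) = V_A / R2 = 4.665/2.19 = 2.130 mA.

I ≈ 2.13 mA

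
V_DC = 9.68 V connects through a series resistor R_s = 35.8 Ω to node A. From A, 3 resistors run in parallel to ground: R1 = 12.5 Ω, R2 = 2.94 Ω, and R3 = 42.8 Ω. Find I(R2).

Equivalent of the parallel group: R_p = 2.255 Ω.
V_A = 9.68 × 2.255/38.05 = 0.5736 V.
Branch current I = V_A/R2 = 0.5736/2.94 = 0.1951 A.

I ≈ 0.195 A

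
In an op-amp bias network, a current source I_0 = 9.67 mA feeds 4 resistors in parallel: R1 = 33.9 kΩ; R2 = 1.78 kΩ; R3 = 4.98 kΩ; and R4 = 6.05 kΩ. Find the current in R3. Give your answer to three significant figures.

ΣG = 1/33.9 + 1/1.78 + 1/4.98 + 1/6.05 = 0.9574.
R3 takes the fraction G_k/ΣG = 0.2008/0.9574 = 0.2097, so I = 9.67 × 0.2097 = 2.028 mA.

I ≈ 2.03 mA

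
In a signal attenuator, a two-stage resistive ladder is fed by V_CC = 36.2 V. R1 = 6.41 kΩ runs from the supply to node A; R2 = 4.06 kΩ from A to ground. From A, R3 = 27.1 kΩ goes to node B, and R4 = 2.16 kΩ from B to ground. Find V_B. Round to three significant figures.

V_B ≈ 0.955 V

The second stage (R3 + R4 = 29.26 kΩ) loads node A in parallel with R2.
R2 ‖ (R3+R4) = 3.565 kΩ.
V_A = 36.2 × 3.565/(6.41 + 3.565) = 12.94 V.
Then the unloaded second divider: V_B = V_A × R4/(R3+R4) = 12.94 × 0.07382 = 0.9551 V.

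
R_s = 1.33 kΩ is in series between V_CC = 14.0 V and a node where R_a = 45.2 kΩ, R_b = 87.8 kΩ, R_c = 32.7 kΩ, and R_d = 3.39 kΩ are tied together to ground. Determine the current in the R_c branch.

I ≈ 0.290 mA

Equivalent of the parallel group: R_p = 2.785 kΩ.
V_A = 14.0 × 2.785/4.115 = 9.475 V.
I(R_c) = V_A / R_c = 9.475/32.7 = 0.2898 mA.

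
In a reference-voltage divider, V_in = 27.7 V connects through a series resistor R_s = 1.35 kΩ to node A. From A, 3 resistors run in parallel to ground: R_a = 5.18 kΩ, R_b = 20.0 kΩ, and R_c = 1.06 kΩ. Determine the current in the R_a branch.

I ≈ 2.06 mA

Equivalent of the parallel group: R_p = 0.8429 kΩ.
V_A by voltage divider: V_A = 27.7 × 0.8429/(1.35 + 0.8429) = 10.65 V.
Branch current I = V_A/R_a = 10.65/5.18 = 2.055 mA.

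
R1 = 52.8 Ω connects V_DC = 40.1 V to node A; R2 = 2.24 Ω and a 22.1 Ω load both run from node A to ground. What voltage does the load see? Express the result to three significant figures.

V_out ≈ 1.49 V

The load sits in parallel with R2, giving an effective lower resistance R2' = R2·R_L/(R2+R_L) = 2.034 Ω.
Now apply the divider: V_out = 40.1 × 0.03709 = 1.487 V.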